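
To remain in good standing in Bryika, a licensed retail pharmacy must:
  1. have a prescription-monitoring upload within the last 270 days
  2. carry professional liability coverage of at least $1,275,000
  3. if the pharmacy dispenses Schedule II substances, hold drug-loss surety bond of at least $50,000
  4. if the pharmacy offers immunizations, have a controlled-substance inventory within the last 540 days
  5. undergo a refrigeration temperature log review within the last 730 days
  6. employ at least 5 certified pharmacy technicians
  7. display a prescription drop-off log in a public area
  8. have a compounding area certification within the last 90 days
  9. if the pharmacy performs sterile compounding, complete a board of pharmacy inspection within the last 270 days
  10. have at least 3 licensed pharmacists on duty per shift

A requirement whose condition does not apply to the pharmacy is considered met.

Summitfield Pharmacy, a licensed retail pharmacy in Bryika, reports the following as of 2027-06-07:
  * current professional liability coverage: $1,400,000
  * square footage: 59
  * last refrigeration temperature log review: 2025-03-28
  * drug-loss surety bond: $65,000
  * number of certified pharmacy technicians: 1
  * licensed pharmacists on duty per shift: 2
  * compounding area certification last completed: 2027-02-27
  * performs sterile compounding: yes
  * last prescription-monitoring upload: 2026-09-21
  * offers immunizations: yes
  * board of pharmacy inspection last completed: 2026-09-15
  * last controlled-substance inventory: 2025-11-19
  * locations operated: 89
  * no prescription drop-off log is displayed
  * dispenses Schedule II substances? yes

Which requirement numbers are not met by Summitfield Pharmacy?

4, 5, 6, 7, 8, 10

1. prescription-monitoring upload 259 days ago vs limit 270 → met
2. professional liability coverage $1,400,000 ≥ $1,275,000 → met
3. condition 'dispenses Schedule II substances' holds; drug-loss surety bond $65,000 ≥ $50,000 → met
4. condition 'offers immunizations' holds; controlled-substance inventory 565 days ago vs limit 540 → not met
5. refrigeration temperature log review 801 days ago vs limit 730 → not met
6. certified pharmacy technicians 1 < 5 → not met
7. prescription drop-off log absent → not met
8. compounding area certification 100 days ago vs limit 90 → not met
9. condition 'performs sterile compounding' holds; board of pharmacy inspection 265 days ago vs limit 270 → met
10. licensed pharmacists on duty per shift 2 < 3 → not met
Not met: 4, 5, 6, 7, 8, 10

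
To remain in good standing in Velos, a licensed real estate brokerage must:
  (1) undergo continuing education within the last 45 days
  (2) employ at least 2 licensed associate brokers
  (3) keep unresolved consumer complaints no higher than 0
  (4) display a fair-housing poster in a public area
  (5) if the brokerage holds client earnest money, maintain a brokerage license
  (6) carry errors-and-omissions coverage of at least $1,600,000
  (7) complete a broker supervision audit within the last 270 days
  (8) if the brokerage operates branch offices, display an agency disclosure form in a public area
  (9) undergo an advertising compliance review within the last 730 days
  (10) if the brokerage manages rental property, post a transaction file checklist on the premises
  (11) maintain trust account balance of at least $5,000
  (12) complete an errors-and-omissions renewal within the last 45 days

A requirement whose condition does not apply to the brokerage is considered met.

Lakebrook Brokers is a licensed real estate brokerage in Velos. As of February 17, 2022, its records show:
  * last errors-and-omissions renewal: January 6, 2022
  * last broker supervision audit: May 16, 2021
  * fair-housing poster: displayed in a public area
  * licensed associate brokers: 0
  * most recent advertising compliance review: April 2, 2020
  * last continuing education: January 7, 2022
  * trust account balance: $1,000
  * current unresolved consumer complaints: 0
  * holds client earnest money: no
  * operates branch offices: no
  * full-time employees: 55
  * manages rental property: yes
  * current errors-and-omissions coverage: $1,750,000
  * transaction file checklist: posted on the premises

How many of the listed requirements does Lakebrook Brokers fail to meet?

1. continuing education 41 days ago vs limit 45 → met
2. licensed associate brokers 0 < 2 → not met
3. unresolved consumer complaints 0 ≤ 0 → met
4. fair-housing poster present → met
5. condition 'holds client earnest money' does not hold → requirement n/a → met
6. errors-and-omissions coverage $1,750,000 ≥ $1,600,000 → met
7. broker supervision audit 277 days ago vs limit 270 → not met
8. condition 'operates branch offices' does not hold → requirement n/a → met
9. advertising compliance review 686 days ago vs limit 730 → met
10. condition 'manages rental property' holds; transaction file checklist present → met
11. trust account balance $1,000 < $5,000 → not met
12. errors-and-omissions renewal 42 days ago vs limit 45 → met
Not met: 3 of 12

3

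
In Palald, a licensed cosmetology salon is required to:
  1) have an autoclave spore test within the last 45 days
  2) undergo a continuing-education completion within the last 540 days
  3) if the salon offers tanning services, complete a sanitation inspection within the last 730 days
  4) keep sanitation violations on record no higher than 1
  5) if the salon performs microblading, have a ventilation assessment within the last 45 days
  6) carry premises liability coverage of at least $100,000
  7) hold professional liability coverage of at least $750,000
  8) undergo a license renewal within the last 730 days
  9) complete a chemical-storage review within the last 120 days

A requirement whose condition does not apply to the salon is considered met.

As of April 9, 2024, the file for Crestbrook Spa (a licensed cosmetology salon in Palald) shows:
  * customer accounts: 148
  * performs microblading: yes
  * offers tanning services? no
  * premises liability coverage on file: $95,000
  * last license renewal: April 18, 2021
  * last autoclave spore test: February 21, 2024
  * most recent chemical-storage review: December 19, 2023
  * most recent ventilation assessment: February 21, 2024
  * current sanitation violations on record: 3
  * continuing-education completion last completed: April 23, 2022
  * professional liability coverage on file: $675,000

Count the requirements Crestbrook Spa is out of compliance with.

1. autoclave spore test 48 days ago vs limit 45 → not met
2. continuing-education completion 717 days ago vs limit 540 → not met
3. condition 'offers tanning services' does not hold → requirement n/a → met
4. sanitation violations on record 3 > 1 → not met
5. condition 'performs microblading' holds; ventilation assessment 48 days ago vs limit 45 → not met
6. premises liability coverage $95,000 < $100,000 → not met
7. professional liability coverage $675,000 < $750,000 → not met
8. license renewal 1087 days ago vs limit 730 → not met
9. chemical-storage review 112 days ago vs limit 120 → met
Not met: 7 of 9

7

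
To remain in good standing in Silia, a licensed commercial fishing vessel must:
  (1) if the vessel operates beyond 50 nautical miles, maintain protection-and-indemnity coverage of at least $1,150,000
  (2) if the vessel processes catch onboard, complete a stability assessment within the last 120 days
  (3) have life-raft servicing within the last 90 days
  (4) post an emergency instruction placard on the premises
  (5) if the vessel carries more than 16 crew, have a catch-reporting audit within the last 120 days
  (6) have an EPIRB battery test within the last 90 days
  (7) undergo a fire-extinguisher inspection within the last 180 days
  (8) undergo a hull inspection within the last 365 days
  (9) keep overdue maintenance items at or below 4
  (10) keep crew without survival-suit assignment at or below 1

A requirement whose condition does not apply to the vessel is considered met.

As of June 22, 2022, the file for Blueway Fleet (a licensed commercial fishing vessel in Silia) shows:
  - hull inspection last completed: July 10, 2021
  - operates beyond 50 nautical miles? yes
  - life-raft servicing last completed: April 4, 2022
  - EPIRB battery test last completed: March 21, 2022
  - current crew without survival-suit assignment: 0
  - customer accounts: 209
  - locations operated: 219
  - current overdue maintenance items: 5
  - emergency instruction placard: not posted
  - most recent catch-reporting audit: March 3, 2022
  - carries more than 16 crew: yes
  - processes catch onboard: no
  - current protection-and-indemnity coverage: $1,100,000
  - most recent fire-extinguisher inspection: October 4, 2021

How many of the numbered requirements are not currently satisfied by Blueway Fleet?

1. condition 'operates beyond 50 nautical miles' holds; protection-and-indemnity coverage $1,100,000 < $1,150,000 → not met
2. condition 'processes catch onboard' does not hold → requirement n/a → met
3. life-raft servicing 79 days ago vs limit 90 → met
4. emergency instruction placard absent → not met
5. condition 'carries more than 16 crew' holds; catch-reporting audit 111 days ago vs limit 120 → met
6. EPIRB battery test 93 days ago vs limit 90 → not met
7. fire-extinguisher inspection 261 days ago vs limit 180 → not met
8. hull inspection 347 days ago vs limit 365 → met
9. overdue maintenance items 5 > 4 → not met
10. crew without survival-suit assignment 0 ≤ 1 → met
Not met: 5 of 10

5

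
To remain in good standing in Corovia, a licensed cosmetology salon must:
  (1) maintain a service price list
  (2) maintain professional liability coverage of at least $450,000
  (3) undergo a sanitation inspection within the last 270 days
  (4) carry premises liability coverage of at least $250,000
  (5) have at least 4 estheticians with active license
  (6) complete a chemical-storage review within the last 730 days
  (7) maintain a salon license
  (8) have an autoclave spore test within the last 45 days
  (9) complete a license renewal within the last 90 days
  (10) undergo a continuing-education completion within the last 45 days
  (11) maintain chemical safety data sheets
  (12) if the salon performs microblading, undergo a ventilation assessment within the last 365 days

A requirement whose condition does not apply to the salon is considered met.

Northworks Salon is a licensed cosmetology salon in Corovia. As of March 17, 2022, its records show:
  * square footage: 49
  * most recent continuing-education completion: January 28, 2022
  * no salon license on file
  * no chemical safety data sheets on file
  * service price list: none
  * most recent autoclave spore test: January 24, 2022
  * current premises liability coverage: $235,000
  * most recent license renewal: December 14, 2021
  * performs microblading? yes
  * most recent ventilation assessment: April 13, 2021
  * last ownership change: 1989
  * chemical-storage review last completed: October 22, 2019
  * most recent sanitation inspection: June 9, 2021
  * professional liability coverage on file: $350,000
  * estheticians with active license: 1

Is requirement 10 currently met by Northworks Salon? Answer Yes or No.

10. continuing-education completion 48 days ago vs limit 45 → not met

No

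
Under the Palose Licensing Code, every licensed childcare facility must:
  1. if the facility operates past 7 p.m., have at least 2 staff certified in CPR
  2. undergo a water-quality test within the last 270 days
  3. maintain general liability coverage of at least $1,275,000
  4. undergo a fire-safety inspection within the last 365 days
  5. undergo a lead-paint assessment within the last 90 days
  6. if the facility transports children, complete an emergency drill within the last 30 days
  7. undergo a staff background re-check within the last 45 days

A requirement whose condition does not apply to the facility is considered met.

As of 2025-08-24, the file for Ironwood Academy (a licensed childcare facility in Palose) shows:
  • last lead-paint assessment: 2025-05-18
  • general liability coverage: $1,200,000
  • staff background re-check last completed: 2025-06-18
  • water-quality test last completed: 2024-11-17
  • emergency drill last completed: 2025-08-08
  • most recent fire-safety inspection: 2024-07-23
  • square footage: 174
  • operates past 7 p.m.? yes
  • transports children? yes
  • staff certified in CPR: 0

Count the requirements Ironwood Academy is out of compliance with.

1. condition 'operates past 7 p.m.' holds; staff certified in CPR 0 < 2 → not met
2. water-quality test 280 days ago vs limit 270 → not met
3. general liability coverage $1,200,000 < $1,275,000 → not met
4. fire-safety inspection 397 days ago vs limit 365 → not met
5. lead-paint assessment 98 days ago vs limit 90 → not met
6. condition 'transports children' holds; emergency drill 16 days ago vs limit 30 → met
7. staff background re-check 67 days ago vs limit 45 → not met
Not met: 6 of 7

6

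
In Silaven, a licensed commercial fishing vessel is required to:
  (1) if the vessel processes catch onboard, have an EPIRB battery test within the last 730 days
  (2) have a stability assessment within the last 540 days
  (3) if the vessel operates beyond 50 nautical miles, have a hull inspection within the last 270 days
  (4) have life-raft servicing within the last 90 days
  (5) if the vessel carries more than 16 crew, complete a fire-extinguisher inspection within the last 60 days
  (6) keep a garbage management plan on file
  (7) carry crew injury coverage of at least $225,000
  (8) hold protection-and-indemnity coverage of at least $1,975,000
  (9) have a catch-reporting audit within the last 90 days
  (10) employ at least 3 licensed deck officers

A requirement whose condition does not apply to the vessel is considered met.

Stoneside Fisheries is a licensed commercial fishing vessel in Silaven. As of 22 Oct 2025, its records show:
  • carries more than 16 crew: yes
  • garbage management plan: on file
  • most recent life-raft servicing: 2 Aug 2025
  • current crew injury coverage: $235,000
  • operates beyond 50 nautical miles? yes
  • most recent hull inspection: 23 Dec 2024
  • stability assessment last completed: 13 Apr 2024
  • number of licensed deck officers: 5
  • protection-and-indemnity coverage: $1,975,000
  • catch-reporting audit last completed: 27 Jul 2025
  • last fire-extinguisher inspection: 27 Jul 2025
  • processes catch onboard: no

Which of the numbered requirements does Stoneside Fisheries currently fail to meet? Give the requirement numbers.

2, 3, 5

1. condition 'processes catch onboard' does not hold → requirement n/a → met
2. stability assessment 557 days ago vs limit 540 → not met
3. condition 'operates beyond 50 nautical miles' holds; hull inspection 303 days ago vs limit 270 → not met
4. life-raft servicing 81 days ago vs limit 90 → met
5. condition 'carries more than 16 crew' holds; fire-extinguisher inspection 87 days ago vs limit 60 → not met
6. garbage management plan present → met
7. crew injury coverage $235,000 ≥ $225,000 → met
8. protection-and-indemnity coverage $1,975,000 ≥ $1,975,000 → met
9. catch-reporting audit 87 days ago vs limit 90 → met
10. licensed deck officers 5 ≥ 3 → met
Not met: 2, 3, 5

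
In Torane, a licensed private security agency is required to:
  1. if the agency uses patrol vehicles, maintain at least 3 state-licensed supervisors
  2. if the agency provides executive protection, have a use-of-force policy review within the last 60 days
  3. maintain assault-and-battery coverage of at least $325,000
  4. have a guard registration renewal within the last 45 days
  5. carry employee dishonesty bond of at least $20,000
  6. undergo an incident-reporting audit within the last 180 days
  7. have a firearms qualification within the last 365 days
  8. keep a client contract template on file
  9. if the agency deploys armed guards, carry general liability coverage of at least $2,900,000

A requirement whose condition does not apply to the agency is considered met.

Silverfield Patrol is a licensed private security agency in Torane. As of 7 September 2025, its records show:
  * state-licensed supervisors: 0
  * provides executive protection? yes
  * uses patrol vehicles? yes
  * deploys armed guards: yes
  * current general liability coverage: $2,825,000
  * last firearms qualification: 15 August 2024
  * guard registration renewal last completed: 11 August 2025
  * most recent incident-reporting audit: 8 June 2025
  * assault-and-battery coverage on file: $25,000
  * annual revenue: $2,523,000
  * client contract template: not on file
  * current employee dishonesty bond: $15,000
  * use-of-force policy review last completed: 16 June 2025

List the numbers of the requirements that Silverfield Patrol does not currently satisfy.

1. condition 'uses patrol vehicles' holds; state-licensed supervisors 0 < 3 → not met
2. condition 'provides executive protection' holds; use-of-force policy review 83 days ago vs limit 60 → not met
3. assault-and-battery coverage $25,000 < $325,000 → not met
4. guard registration renewal 27 days ago vs limit 45 → met
5. employee dishonesty bond $15,000 < $20,000 → not met
6. incident-reporting audit 91 days ago vs limit 180 → met
7. firearms qualification 388 days ago vs limit 365 → not met
8. client contract template absent → not met
9. condition 'deploys armed guards' holds; general liability coverage $2,825,000 < $2,900,000 → not met
Not met: 1, 2, 3, 5, 7, 8, 9

1, 2, 3, 5, 7, 8, 9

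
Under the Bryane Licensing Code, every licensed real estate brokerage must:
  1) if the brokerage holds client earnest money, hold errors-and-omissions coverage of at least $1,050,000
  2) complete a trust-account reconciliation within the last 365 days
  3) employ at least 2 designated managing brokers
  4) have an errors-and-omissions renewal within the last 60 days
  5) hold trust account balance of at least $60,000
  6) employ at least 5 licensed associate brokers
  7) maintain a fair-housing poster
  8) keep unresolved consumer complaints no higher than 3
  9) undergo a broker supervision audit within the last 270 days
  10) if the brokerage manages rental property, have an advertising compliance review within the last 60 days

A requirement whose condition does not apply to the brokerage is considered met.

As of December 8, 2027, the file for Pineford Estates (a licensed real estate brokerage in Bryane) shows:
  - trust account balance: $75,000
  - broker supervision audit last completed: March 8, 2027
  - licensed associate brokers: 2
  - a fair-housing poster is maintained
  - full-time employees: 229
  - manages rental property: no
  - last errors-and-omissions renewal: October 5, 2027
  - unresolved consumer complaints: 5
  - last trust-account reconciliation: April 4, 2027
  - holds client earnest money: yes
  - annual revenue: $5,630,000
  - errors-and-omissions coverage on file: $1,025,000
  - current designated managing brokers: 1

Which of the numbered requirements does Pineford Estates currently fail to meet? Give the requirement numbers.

1, 3, 4, 6, 8, 9

1. condition 'holds client earnest money' holds; errors-and-omissions coverage $1,025,000 < $1,050,000 → not met
2. trust-account reconciliation 248 days ago vs limit 365 → met
3. designated managing brokers 1 < 2 → not met
4. errors-and-omissions renewal 64 days ago vs limit 60 → not met
5. trust account balance $75,000 ≥ $60,000 → met
6. licensed associate brokers 2 < 5 → not met
7. fair-housing poster present → met
8. unresolved consumer complaints 5 > 3 → not met
9. broker supervision audit 275 days ago vs limit 270 → not met
10. condition 'manages rental property' does not hold → requirement n/a → met
Not met: 1, 3, 4, 6, 8, 9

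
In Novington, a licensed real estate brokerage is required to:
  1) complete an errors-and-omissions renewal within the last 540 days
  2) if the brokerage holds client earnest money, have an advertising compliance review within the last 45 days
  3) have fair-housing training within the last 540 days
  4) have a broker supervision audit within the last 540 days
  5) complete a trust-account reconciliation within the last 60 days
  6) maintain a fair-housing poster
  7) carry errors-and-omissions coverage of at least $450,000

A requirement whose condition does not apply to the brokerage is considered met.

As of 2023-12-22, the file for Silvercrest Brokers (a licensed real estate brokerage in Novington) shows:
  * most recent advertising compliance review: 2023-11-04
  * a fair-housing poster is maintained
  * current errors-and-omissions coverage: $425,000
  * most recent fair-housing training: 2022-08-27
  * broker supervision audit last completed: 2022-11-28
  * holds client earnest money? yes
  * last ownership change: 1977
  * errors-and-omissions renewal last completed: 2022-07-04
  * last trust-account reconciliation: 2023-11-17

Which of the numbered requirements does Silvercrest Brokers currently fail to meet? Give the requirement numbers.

2, 7

1. errors-and-omissions renewal 536 days ago vs limit 540 → met
2. condition 'holds client earnest money' holds; advertising compliance review 48 days ago vs limit 45 → not met
3. fair-housing training 482 days ago vs limit 540 → met
4. broker supervision audit 389 days ago vs limit 540 → met
5. trust-account reconciliation 35 days ago vs limit 60 → met
6. fair-housing poster present → met
7. errors-and-omissions coverage $425,000 < $450,000 → not met
Not met: 2, 7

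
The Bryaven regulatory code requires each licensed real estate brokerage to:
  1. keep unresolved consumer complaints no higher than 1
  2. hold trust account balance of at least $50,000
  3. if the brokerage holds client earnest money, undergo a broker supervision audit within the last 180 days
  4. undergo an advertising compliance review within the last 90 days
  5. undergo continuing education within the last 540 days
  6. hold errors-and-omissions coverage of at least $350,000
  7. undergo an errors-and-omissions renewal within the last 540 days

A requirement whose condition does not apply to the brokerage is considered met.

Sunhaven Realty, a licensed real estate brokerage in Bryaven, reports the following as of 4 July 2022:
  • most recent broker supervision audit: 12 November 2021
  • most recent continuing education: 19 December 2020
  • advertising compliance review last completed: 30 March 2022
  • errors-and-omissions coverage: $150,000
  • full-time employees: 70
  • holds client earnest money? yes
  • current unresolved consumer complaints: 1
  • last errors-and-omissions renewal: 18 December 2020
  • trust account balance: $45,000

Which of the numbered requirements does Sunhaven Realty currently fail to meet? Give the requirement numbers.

2, 3, 4, 5, 6, 7

1. unresolved consumer complaints 1 ≤ 1 → met
2. trust account balance $45,000 < $50,000 → not met
3. condition 'holds client earnest money' holds; broker supervision audit 234 days ago vs limit 180 → not met
4. advertising compliance review 96 days ago vs limit 90 → not met
5. continuing education 562 days ago vs limit 540 → not met
6. errors-and-omissions coverage $150,000 < $350,000 → not met
7. errors-and-omissions renewal 563 days ago vs limit 540 → not met
Not met: 2, 3, 4, 5, 6, 7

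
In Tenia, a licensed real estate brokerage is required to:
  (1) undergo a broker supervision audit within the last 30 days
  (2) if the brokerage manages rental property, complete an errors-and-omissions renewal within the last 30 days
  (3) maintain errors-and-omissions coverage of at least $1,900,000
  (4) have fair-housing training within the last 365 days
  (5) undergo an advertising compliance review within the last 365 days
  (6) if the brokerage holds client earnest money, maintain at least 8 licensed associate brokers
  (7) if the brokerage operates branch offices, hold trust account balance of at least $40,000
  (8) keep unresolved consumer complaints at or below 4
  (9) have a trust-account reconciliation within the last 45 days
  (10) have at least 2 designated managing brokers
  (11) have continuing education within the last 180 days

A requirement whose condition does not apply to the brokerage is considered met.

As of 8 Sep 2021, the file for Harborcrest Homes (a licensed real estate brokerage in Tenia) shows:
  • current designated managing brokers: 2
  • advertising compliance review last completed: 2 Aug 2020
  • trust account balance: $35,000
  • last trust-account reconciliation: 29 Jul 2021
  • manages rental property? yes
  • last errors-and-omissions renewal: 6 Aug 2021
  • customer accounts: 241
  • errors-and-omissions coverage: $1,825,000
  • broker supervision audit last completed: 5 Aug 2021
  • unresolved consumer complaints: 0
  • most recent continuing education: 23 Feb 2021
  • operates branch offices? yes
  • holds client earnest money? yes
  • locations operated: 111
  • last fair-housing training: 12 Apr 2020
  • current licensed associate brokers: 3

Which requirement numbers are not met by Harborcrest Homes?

1. broker supervision audit 34 days ago vs limit 30 → not met
2. condition 'manages rental property' holds; errors-and-omissions renewal 33 days ago vs limit 30 → not met
3. errors-and-omissions coverage $1,825,000 < $1,900,000 → not met
4. fair-housing training 514 days ago vs limit 365 → not met
5. advertising compliance review 402 days ago vs limit 365 → not met
6. condition 'holds client earnest money' holds; licensed associate brokers 3 < 8 → not met
7. condition 'operates branch offices' holds; trust account balance $35,000 < $40,000 → not met
8. unresolved consumer complaints 0 ≤ 4 → met
9. trust-account reconciliation 41 days ago vs limit 45 → met
10. designated managing brokers 2 ≥ 2 → met
11. continuing education 197 days ago vs limit 180 → not met
Not met: 1, 2, 3, 4, 5, 6, 7, 11

1, 2, 3, 4, 5, 6, 7, 11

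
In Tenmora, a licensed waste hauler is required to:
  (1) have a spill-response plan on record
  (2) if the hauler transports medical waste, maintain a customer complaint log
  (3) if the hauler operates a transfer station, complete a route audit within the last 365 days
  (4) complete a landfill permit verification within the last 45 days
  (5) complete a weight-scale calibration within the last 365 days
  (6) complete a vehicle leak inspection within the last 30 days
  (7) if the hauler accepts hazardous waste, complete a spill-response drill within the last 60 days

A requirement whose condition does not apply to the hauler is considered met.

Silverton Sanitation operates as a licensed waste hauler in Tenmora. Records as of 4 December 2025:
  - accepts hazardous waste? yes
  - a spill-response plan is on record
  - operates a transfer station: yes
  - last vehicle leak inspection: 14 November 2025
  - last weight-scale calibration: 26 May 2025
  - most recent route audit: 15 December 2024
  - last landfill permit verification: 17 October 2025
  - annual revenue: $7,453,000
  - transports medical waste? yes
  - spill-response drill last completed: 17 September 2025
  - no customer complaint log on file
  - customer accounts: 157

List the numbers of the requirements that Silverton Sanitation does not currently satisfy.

1. spill-response plan present → met
2. condition 'transports medical waste' holds; customer complaint log absent → not met
3. condition 'operates a transfer station' holds; route audit 354 days ago vs limit 365 → met
4. landfill permit verification 48 days ago vs limit 45 → not met
5. weight-scale calibration 192 days ago vs limit 365 → met
6. vehicle leak inspection 20 days ago vs limit 30 → met
7. condition 'accepts hazardous waste' holds; spill-response drill 78 days ago vs limit 60 → not met
Not met: 2, 4, 7

2, 4, 7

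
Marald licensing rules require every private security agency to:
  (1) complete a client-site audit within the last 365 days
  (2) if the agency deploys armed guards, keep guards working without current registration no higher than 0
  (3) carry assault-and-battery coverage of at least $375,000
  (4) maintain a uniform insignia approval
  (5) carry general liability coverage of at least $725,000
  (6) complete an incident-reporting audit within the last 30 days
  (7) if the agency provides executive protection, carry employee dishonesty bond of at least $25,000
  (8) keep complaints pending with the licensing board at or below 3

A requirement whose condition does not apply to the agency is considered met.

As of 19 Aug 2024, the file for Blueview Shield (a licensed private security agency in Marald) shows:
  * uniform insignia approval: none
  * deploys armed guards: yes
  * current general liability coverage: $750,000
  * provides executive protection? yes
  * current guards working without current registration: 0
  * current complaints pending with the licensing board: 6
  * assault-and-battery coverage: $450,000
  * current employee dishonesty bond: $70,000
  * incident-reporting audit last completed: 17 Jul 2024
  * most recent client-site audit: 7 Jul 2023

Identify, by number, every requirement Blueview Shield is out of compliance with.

1, 4, 6, 8

1. client-site audit 409 days ago vs limit 365 → not met
2. condition 'deploys armed guards' holds; guards working without current registration 0 ≤ 0 → met
3. assault-and-battery coverage $450,000 ≥ $375,000 → met
4. uniform insignia approval absent → not met
5. general liability coverage $750,000 ≥ $725,000 → met
6. incident-reporting audit 33 days ago vs limit 30 → not met
7. condition 'provides executive protection' holds; employee dishonesty bond $70,000 ≥ $25,000 → met
8. complaints pending with the licensing board 6 > 3 → not met
Not met: 1, 4, 6, 8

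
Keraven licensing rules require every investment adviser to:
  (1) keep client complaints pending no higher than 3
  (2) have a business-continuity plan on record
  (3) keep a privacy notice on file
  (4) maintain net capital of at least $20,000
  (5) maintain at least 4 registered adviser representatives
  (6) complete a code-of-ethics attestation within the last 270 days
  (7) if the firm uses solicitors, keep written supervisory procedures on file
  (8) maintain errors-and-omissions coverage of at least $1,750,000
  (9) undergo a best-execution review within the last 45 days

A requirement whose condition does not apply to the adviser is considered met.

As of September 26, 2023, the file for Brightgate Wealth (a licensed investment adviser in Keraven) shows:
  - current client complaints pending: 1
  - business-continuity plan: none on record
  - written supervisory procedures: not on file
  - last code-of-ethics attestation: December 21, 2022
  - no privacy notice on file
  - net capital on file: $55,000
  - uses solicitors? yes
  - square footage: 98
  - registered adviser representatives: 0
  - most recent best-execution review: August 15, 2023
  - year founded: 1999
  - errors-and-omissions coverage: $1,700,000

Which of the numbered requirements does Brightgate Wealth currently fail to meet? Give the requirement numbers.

2, 3, 5, 6, 7, 8

1. client complaints pending 1 ≤ 3 → met
2. business-continuity plan absent → not met
3. privacy notice absent → not met
4. net capital $55,000 ≥ $20,000 → met
5. registered adviser representatives 0 < 4 → not met
6. code-of-ethics attestation 279 days ago vs limit 270 → not met
7. condition 'uses solicitors' holds; written supervisory procedures absent → not met
8. errors-and-omissions coverage $1,700,000 < $1,750,000 → not met
9. best-execution review 42 days ago vs limit 45 → met
Not met: 2, 3, 5, 6, 7, 8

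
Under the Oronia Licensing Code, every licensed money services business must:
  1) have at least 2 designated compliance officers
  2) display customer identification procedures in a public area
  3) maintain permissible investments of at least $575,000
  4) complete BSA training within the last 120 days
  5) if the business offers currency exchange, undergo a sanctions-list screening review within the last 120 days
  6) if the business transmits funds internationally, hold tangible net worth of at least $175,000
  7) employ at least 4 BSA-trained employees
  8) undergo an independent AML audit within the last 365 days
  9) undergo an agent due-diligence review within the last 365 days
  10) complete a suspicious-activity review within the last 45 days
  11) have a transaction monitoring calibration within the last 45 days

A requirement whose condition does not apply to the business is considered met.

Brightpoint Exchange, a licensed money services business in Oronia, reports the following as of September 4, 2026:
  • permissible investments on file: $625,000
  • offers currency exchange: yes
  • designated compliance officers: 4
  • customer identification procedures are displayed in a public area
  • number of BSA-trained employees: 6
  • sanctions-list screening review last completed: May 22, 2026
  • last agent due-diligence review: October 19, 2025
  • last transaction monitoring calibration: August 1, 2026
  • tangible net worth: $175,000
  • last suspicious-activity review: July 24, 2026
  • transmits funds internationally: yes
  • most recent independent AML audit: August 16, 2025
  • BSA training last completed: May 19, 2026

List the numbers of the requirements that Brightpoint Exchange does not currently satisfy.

8

1. designated compliance officers 4 ≥ 2 → met
2. customer identification procedures present → met
3. permissible investments $625,000 ≥ $575,000 → met
4. BSA training 108 days ago vs limit 120 → met
5. condition 'offers currency exchange' holds; sanctions-list screening review 105 days ago vs limit 120 → met
6. condition 'transmits funds internationally' holds; tangible net worth $175,000 ≥ $175,000 → met
7. BSA-trained employees 6 ≥ 4 → met
8. independent AML audit 384 days ago vs limit 365 → not met
9. agent due-diligence review 320 days ago vs limit 365 → met
10. suspicious-activity review 42 days ago vs limit 45 → met
11. transaction monitoring calibration 34 days ago vs limit 45 → met
Not met: 8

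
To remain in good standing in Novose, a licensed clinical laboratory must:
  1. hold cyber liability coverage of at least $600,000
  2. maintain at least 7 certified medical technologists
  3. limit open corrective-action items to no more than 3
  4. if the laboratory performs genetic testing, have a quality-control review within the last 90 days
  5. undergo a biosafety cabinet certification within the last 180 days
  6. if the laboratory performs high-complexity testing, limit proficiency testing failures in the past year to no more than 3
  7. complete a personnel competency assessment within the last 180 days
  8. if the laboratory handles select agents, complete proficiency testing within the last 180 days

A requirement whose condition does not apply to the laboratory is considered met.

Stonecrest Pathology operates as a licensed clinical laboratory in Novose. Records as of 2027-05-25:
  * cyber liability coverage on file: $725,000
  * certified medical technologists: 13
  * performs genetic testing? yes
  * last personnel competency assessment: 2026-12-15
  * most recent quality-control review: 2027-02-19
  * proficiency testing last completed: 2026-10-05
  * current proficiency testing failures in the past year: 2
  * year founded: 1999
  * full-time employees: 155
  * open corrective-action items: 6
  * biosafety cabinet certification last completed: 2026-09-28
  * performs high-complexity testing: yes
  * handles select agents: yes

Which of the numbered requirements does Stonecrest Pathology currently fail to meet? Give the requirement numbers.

3, 4, 5, 8

1. cyber liability coverage $725,000 ≥ $600,000 → met
2. certified medical technologists 13 ≥ 7 → met
3. open corrective-action items 6 > 3 → not met
4. condition 'performs genetic testing' holds; quality-control review 95 days ago vs limit 90 → not met
5. biosafety cabinet certification 239 days ago vs limit 180 → not met
6. condition 'performs high-complexity testing' holds; proficiency testing failures in the past year 2 ≤ 3 → met
7. personnel competency assessment 161 days ago vs limit 180 → met
8. condition 'handles select agents' holds; proficiency testing 232 days ago vs limit 180 → not met
Not met: 3, 4, 5, 8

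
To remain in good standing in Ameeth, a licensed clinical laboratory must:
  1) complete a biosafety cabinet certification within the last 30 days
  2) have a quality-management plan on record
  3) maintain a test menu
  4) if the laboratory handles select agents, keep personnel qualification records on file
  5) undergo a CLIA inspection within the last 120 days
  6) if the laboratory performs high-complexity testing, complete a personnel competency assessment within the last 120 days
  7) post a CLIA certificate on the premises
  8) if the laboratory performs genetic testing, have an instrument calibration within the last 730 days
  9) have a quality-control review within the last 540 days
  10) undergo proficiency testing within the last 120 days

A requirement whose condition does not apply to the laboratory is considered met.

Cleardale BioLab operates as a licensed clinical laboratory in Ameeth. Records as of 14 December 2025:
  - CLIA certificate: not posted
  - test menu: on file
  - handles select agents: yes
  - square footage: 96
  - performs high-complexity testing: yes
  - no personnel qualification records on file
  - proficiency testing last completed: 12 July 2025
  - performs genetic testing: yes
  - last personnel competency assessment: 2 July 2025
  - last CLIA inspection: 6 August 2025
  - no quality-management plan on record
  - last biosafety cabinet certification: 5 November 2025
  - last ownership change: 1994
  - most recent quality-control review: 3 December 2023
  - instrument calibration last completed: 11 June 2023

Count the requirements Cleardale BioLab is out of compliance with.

9

1. biosafety cabinet certification 39 days ago vs limit 30 → not met
2. quality-management plan absent → not met
3. test menu present → met
4. condition 'handles select agents' holds; personnel qualification records absent → not met
5. CLIA inspection 130 days ago vs limit 120 → not met
6. condition 'performs high-complexity testing' holds; personnel competency assessment 165 days ago vs limit 120 → not met
7. CLIA certificate absent → not met
8. condition 'performs genetic testing' holds; instrument calibration 917 days ago vs limit 730 → not met
9. quality-control review 742 days ago vs limit 540 → not met
10. proficiency testing 155 days ago vs limit 120 → not met
Not met: 9 of 10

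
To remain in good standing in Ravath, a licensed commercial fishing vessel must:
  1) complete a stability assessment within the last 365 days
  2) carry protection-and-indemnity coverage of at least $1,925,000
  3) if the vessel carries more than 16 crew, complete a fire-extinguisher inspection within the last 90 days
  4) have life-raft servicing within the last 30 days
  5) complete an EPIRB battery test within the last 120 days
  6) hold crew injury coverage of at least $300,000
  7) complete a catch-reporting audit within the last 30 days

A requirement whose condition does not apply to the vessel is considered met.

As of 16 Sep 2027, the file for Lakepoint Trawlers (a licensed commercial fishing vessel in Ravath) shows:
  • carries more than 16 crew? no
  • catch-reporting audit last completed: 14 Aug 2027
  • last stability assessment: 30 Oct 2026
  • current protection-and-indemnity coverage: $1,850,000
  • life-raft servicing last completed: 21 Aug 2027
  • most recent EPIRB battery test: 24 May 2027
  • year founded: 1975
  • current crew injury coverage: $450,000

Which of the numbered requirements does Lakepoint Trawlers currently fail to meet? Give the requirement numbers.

2, 7

1. stability assessment 321 days ago vs limit 365 → met
2. protection-and-indemnity coverage $1,850,000 < $1,925,000 → not met
3. condition 'carries more than 16 crew' does not hold → requirement n/a → met
4. life-raft servicing 26 days ago vs limit 30 → met
5. EPIRB battery test 115 days ago vs limit 120 → met
6. crew injury coverage $450,000 ≥ $300,000 → met
7. catch-reporting audit 33 days ago vs limit 30 → not met
Not met: 2, 7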